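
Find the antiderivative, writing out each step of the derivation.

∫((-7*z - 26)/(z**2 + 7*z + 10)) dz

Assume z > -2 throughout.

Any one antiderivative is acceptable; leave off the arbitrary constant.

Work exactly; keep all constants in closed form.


Step 1. Decompose ∫((-7*z - 26)/(z**2 + 7*z + 10)) dz by partial fractions, (-7*z - 26)/(z**2 + 7*z + 10) = -3/(z + 5) - 4/(z + 2): now ∫(-4/(z + 2)) dz + ∫(-3/(z + 5)) dz.
Step 2. Evaluate the standard form [assuming z > -5]: now -3*log(z + 5) + ∫(-4/(z + 2)) dz.
Step 3. Evaluate the standard form [assuming z > -2]: now -4*log(z + 2) - 3*log(z + 5).
Answer: -4*log(z + 2) - 3*log(z + 5).


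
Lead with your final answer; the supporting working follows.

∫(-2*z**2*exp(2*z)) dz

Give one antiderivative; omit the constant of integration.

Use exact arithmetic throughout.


The answer is -z**2*exp(2*z) + z*exp(2*z) - exp(2*z)/2.
Step 1. Integrate ∫(-2*z**2*exp(2*z)) dz by parts with u = z**2, dv = (-2*exp(2*z)) dz, so v = -exp(2*z): now -z**2*exp(2*z) + ∫(2*z*exp(2*z)) dz.
Step 2. Integrate ∫(2*z*exp(2*z)) dz by parts with u = z, dv = (2*exp(2*z)) dz, so v = exp(2*z): now -z**2*exp(2*z) + z*exp(2*z) + ∫(-exp(2*z)) dz.
Step 3. Evaluate the standard form: now -z**2*exp(2*z) + z*exp(2*z) - exp(2*z)/2.
Answer: -z**2*exp(2*z) + z*exp(2*z) - exp(2*z)/2.


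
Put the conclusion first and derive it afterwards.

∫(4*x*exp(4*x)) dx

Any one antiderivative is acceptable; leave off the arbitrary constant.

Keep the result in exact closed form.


The answer is x*exp(4*x) - exp(4*x)/4.
Step 1. Integrate ∫(4*x*exp(4*x)) dx by parts with u = x, dv = (4*exp(4*x)) dx, so v = exp(4*x): now x*exp(4*x) + ∫(-exp(4*x)) dx.
Step 2. Evaluate the standard form: now x*exp(4*x) - exp(4*x)/4.
Answer: x*exp(4*x) - exp(4*x)/4.


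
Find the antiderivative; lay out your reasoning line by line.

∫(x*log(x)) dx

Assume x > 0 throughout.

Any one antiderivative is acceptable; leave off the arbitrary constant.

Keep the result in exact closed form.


Step 1. Integrate ∫(x*log(x)) dx by parts with u = log(x), dv = (x) dx, so v = x**2/2 [assuming x > 0]: now x**2*log(x)/2 + ∫(-x/2) dx.
Step 2. Evaluate the standard form: now x**2*log(x)/2 - x**2/4.
Answer: x**2*log(x)/2 - x**2/4.


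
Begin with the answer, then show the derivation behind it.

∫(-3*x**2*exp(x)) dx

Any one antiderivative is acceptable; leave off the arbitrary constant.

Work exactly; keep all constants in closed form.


The answer is -3*x**2*exp(x) + 6*x*exp(x) - 6*exp(x).
Step 1. Integrate ∫(-3*x**2*exp(x)) dx by parts with u = x**2, dv = (-3*exp(x)) dx, so v = -3*exp(x): now -3*x**2*exp(x) + ∫(6*x*exp(x)) dx.
Step 2. Integrate ∫(6*x*exp(x)) dx by parts with u = x, dv = (6*exp(x)) dx, so v = 6*exp(x): now -3*x**2*exp(x) + 6*x*exp(x) + ∫(-6*exp(x)) dx.
Step 3. Evaluate the standard form: now -3*x**2*exp(x) + 6*x*exp(x) - 6*exp(x).
Answer: -3*x**2*exp(x) + 6*x*exp(x) - 6*exp(x).


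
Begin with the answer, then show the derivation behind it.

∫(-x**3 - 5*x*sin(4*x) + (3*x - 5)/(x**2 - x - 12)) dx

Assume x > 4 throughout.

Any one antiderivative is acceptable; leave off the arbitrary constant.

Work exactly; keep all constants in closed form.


The answer is -x**4/4 + 5*x*cos(4*x)/4 + log(x - 4) + 2*log(x + 3) - 5*sin(4*x)/16.
Step 1. Rewrite: now ∫(-x**3) dx + ∫(-5*x*sin(4*x)) dx + ∫((3*x - 5)/(x**2 - x - 12)) dx.
Step 2. Decompose ∫((3*x - 5)/(x**2 - x - 12)) dx by partial fractions, (3*x - 5)/(x**2 - x - 12) = 2/(x + 3) + 1/(x - 4): now ∫(-x**3) dx + ∫(-5*x*sin(4*x)) dx + ∫(1/(x - 4)) dx + ∫(2/(x + 3)) dx.
Step 3. Evaluate the standard form [assuming x > -3]: now 2*log(x + 3) + ∫(-x**3) dx + ∫(-5*x*sin(4*x)) dx + ∫(1/(x - 4)) dx.
Step 4. Evaluate the standard form [assuming x > 4]: now log(x - 4) + 2*log(x + 3) + ∫(-x**3) dx + ∫(-5*x*sin(4*x)) dx.
Step 5. Evaluate the standard form: now -x**4/4 + log(x - 4) + 2*log(x + 3) + ∫(-5*x*sin(4*x)) dx.
Step 6. Integrate ∫(-5*x*sin(4*x)) dx by parts with u = x, dv = (-5*sin(4*x)) dx, so v = 5*cos(4*x)/4: now -x**4/4 + 5*x*cos(4*x)/4 + log(x - 4) + 2*log(x + 3) + ∫(-5*cos(4*x)/4) dx.
Step 7. Evaluate the standard form: now -x**4/4 + 5*x*cos(4*x)/4 + log(x - 4) + 2*log(x + 3) - 5*sin(4*x)/16.
Answer: -x**4/4 + 5*x*cos(4*x)/4 + log(x - 4) + 2*log(x + 3) - 5*sin(4*x)/16.


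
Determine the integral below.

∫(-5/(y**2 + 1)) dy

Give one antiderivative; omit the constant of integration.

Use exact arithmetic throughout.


Answer: -5*atan(y).


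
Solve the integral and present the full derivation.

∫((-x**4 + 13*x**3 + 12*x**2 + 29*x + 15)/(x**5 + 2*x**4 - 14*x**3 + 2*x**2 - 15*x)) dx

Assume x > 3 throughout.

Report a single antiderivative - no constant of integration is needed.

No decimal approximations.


Step 1. Decompose ∫((-x**4 + 13*x**3 + 12*x**2 + 29*x + 15)/(x**5 + 2*x**4 - 14*x**3 + 2*x**2 - 15*x)) dx by partial fractions, (-x**4 + 13*x**3 + 12*x**2 + 29*x + 15)/(x**5 + 2*x**4 - 14*x**3 + 2*x**2 - 15*x) = -1/(x**2 + 1) - 2/(x + 5) + 2/(x - 3) - 1/x: now ∫(-1/x) dx + ∫(2/(x - 3)) dx + ∫(-2/(x + 5)) dx + ∫(-1/(x**2 + 1)) dx.
Step 2. Evaluate the standard form [assuming x > -5]: now -2*log(x + 5) + ∫(-1/x) dx + ∫(2/(x - 3)) dx + ∫(-1/(x**2 + 1)) dx.
Step 3. Evaluate the standard form [assuming x > 0]: now -log(x) - 2*log(x + 5) + ∫(2/(x - 3)) dx + ∫(-1/(x**2 + 1)) dx.
Step 4. Evaluate the standard form [assuming x > 3]: now -log(x) + 2*log(x - 3) - 2*log(x + 5) + ∫(-1/(x**2 + 1)) dx.
Step 5. Evaluate the standard form: now -log(x) + 2*log(x - 3) - 2*log(x + 5) - atan(x).
Answer: -log(x) + 2*log(x - 3) - 2*log(x + 5) - atan(x).


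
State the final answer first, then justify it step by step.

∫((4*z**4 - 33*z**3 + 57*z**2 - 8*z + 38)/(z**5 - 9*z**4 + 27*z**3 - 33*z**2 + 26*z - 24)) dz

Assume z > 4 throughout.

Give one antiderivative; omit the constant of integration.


The answer is -5*log(z - 4) + 4*log(z - 3) + 5*log(z - 2) + atan(z).
Step 1. Decompose ∫((4*z**4 - 33*z**3 + 57*z**2 - 8*z + 38)/(z**5 - 9*z**4 + 27*z**3 - 33*z**2 + 26*z - 24)) dz by partial fractions, (4*z**4 - 33*z**3 + 57*z**2 - 8*z + 38)/(z**5 - 9*z**4 + 27*z**3 - 33*z**2 + 26*z - 24) = 1/(z**2 + 1) + 5/(z - 2) + 4/(z - 3) - 5/(z - 4): now ∫(-5/(z - 4)) dz + ∫(4/(z - 3)) dz + ∫(5/(z - 2)) dz + ∫(1/(z**2 + 1)) dz.
Step 2. Evaluate the standard form [assuming z > 2]: now 5*log(z - 2) + ∫(-5/(z - 4)) dz + ∫(4/(z - 3)) dz + ∫(1/(z**2 + 1)) dz.
Step 3. Evaluate the standard form [assuming z > 3]: now 4*log(z - 3) + 5*log(z - 2) + ∫(-5/(z - 4)) dz + ∫(1/(z**2 + 1)) dz.
Step 4. Evaluate the standard form [assuming z > 4]: now -5*log(z - 4) + 4*log(z - 3) + 5*log(z - 2) + ∫(1/(z**2 + 1)) dz.
Step 5. Evaluate the standard form: now -5*log(z - 4) + 4*log(z - 3) + 5*log(z - 2) + atan(z).
Answer: -5*log(z - 4) + 4*log(z - 3) + 5*log(z - 2) + atan(z).


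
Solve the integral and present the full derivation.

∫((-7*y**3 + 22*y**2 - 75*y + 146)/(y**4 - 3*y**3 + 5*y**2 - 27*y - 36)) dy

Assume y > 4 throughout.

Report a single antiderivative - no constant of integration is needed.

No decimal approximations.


Step 1. Decompose ∫((-7*y**3 + 22*y**2 - 75*y + 146)/(y**4 - 3*y**3 + 5*y**2 - 27*y - 36)) dy by partial fractions, (-7*y**3 + 22*y**2 - 75*y + 146)/(y**4 - 3*y**3 + 5*y**2 - 27*y - 36) = 4/(y**2 + 9) - 5/(y + 1) - 2/(y - 4): now ∫(-2/(y - 4)) dy + ∫(-5/(y + 1)) dy + ∫(4/(y**2 + 9)) dy.
Step 2. Evaluate the standard form [assuming y > -1]: now -5*log(y + 1) + ∫(-2/(y - 4)) dy + ∫(4/(y**2 + 9)) dy.
Step 3. Evaluate the standard form [assuming y > 4]: now -2*log(y - 4) - 5*log(y + 1) + ∫(4/(y**2 + 9)) dy.
Step 4. Evaluate the standard form: now -2*log(y - 4) - 5*log(y + 1) + 4*atan(y/3)/3.
Answer: -2*log(y - 4) - 5*log(y + 1) + 4*atan(y/3)/3.


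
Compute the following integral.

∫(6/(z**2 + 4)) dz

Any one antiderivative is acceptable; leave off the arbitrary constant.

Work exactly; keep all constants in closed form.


Answer: 3*atan(z/2).


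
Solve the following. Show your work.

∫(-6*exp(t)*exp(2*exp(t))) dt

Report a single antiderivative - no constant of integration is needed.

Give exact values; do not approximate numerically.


Step 1. Substitute u = exp(t), turning ∫(-6*exp(t)*exp(2*exp(t))) dt into ∫(-6*exp(2*u)) du: now ∫(-6*exp(2*u)) du.
Step 2. Evaluate the standard form: now -3*exp(2*u).
Step 3. Substitute back u = exp(t): now -3*exp(2*exp(t)).
Answer: -3*exp(2*exp(t)).


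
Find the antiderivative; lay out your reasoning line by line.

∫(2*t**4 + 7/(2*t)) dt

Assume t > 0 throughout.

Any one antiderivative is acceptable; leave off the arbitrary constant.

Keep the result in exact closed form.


Step 1. Rewrite: now ∫(7/(2*t)) dt + ∫(2*t**4) dt.
Step 2. Evaluate the standard form: now 2*t**5/5 + ∫(7/(2*t)) dt.
Step 3. Evaluate the standard form [assuming t > 0]: now 2*t**5/5 + 7*log(t)/2.
Answer: 2*t**5/5 + 7*log(t)/2.


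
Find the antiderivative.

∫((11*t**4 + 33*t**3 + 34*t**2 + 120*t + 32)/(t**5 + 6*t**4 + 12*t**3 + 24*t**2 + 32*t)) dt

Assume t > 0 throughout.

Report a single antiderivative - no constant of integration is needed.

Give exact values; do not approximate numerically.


Answer: log(t) + 5*log(t + 2) + 5*log(t + 4) - 3*atan(t/2)/2.


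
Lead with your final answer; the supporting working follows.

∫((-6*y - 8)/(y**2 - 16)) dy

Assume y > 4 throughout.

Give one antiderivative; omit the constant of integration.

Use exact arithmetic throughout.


The answer is -4*log(y - 4) - 2*log(y + 4).
Step 1. Decompose ∫((-6*y - 8)/(y**2 - 16)) dy by partial fractions, (-6*y - 8)/(y**2 - 16) = -2/(y + 4) - 4/(y - 4): now ∫(-4/(y - 4)) dy + ∫(-2/(y + 4)) dy.
Step 2. Evaluate the standard form [assuming y > -4]: now -2*log(y + 4) + ∫(-4/(y - 4)) dy.
Step 3. Evaluate the standard form [assuming y > 4]: now -4*log(y - 4) - 2*log(y + 4).
Answer: -4*log(y - 4) - 2*log(y + 4).


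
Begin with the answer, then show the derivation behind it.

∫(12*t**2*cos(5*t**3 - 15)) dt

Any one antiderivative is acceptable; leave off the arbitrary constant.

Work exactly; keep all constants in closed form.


The answer is 4*sin(5*t**3 - 15)/5.
Step 1. Substitute u = t**3 - 3, turning ∫(12*t**2*cos(5*t**3 - 15)) dt into ∫(4*cos(5*u)) du: now ∫(4*cos(5*u)) du.
Step 2. Evaluate the standard form: now 4*sin(5*u)/5.
Step 3. Substitute back u = t**3 - 3: now 4*sin(5*t**3 - 15)/5.
Answer: 4*sin(5*t**3 - 15)/5.


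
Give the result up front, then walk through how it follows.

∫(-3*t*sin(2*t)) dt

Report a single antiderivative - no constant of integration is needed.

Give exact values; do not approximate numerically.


The answer is 3*t*cos(2*t)/2 - 3*sin(2*t)/4.
Step 1. Integrate ∫(-3*t*sin(2*t)) dt by parts with u = t, dv = (-3*sin(2*t)) dt, so v = 3*cos(2*t)/2: now 3*t*cos(2*t)/2 + ∫(-3*cos(2*t)/2) dt.
Step 2. Evaluate the standard form: now 3*t*cos(2*t)/2 - 3*sin(2*t)/4.
Answer: 3*t*cos(2*t)/2 - 3*sin(2*t)/4.


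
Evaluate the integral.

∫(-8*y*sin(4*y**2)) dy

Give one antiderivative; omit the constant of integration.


Answer: cos(4*y**2).


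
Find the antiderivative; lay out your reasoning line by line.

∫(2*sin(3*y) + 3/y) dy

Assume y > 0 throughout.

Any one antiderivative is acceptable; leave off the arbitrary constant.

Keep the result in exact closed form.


Step 1. Rewrite: now ∫(3/y) dy + ∫(2*sin(3*y)) dy.
Step 2. Evaluate the standard form: now -2*cos(3*y)/3 + ∫(3/y) dy.
Step 3. Evaluate the standard form [assuming y > 0]: now 3*log(y) - 2*cos(3*y)/3.
Answer: 3*log(y) - 2*cos(3*y)/3.


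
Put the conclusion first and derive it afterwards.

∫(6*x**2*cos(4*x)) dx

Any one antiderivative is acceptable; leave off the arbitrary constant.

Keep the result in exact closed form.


The answer is 3*x**2*sin(4*x)/2 + 3*x*cos(4*x)/4 - 3*sin(4*x)/16.
Step 1. Integrate ∫(6*x**2*cos(4*x)) dx by parts with u = x**2, dv = (6*cos(4*x)) dx, so v = 3*sin(4*x)/2: now 3*x**2*sin(4*x)/2 + ∫(-3*x*sin(4*x)) dx.
Step 2. Integrate ∫(-3*x*sin(4*x)) dx by parts with u = x, dv = (-3*sin(4*x)) dx, so v = 3*cos(4*x)/4: now 3*x**2*sin(4*x)/2 + 3*x*cos(4*x)/4 + ∫(-3*cos(4*x)/4) dx.
Step 3. Evaluate the standard form: now 3*x**2*sin(4*x)/2 + 3*x*cos(4*x)/4 - 3*sin(4*x)/16.
Answer: 3*x**2*sin(4*x)/2 + 3*x*cos(4*x)/4 - 3*sin(4*x)/16.


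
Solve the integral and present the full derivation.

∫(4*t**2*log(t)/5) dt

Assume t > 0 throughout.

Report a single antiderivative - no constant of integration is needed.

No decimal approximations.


Step 1. Integrate ∫(4*t**2*log(t)/5) dt by parts with u = log(t), dv = (4*t**2/5) dt, so v = 4*t**3/15 [assuming t > 0]: now 4*t**3*log(t)/15 + ∫(-4*t**2/15) dt.
Step 2. Evaluate the standard form: now 4*t**3*log(t)/15 - 4*t**3/45.
Answer: 4*t**3*log(t)/15 - 4*t**3/45.


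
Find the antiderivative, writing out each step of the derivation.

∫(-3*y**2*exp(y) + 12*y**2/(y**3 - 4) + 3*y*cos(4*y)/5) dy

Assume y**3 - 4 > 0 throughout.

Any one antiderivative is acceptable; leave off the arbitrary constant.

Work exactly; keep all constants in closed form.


Step 1. Rewrite: now ∫(3*y*cos(4*y)/5) dy + ∫(12*y**2/(y**3 - 4)) dy + ∫(-3*y**2*exp(y)) dy.
Step 2. Substitute u = y**3 - 4, turning ∫(12*y**2/(y**3 - 4)) dy into ∫(4/u) du: now ∫(4/u) du + ∫(3*y*cos(4*y)/5) dy + ∫(-3*y**2*exp(y)) dy.
Step 3. Evaluate the standard form [assuming u > 0]: now 4*log(u) + ∫(3*y*cos(4*y)/5) dy + ∫(-3*y**2*exp(y)) dy.
Step 4. Substitute back u = y**3 - 4: now 4*log(y**3 - 4) + ∫(3*y*cos(4*y)/5) dy + ∫(-3*y**2*exp(y)) dy.
Step 5. Integrate ∫(-3*y**2*exp(y)) dy by parts with u = y**2, dv = (-3*exp(y)) dy, so v = -3*exp(y): now -3*y**2*exp(y) + 4*log(y**3 - 4) + ∫(6*y*exp(y)) dy + ∫(3*y*cos(4*y)/5) dy.
Step 6. Integrate ∫(6*y*exp(y)) dy by parts with u = y, dv = (6*exp(y)) dy, so v = 6*exp(y): now -3*y**2*exp(y) + 6*y*exp(y) + 4*log(y**3 - 4) + ∫(3*y*cos(4*y)/5) dy + ∫(-6*exp(y)) dy.
Step 7. Evaluate the standard form: now -3*y**2*exp(y) + 6*y*exp(y) - 6*exp(y) + 4*log(y**3 - 4) + ∫(3*y*cos(4*y)/5) dy.
Step 8. Integrate ∫(3*y*cos(4*y)/5) dy by parts with u = y, dv = (3*cos(4*y)/5) dy, so v = 3*sin(4*y)/20: now -3*y**2*exp(y) + 6*y*exp(y) + 3*y*sin(4*y)/20 - 6*exp(y) + 4*log(y**3 - 4) + ∫(-3*sin(4*y)/20) dy.
Step 9. Evaluate the standard form: now -3*y**2*exp(y) + 6*y*exp(y) + 3*y*sin(4*y)/20 - 6*exp(y) + 4*log(y**3 - 4) + 3*cos(4*y)/80.
Answer: -3*y**2*exp(y) + 6*y*exp(y) + 3*y*sin(4*y)/20 - 6*exp(y) + 4*log(y**3 - 4) + 3*cos(4*y)/80.


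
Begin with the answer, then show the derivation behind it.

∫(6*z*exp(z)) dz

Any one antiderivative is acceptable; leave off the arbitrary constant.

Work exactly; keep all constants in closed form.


The answer is 6*z*exp(z) - 6*exp(z).
Step 1. Integrate ∫(6*z*exp(z)) dz by parts with u = z, dv = (6*exp(z)) dz, so v = 6*exp(z): now 6*z*exp(z) + ∫(-6*exp(z)) dz.
Step 2. Evaluate the standard form: now 6*z*exp(z) - 6*exp(z).
Answer: 6*z*exp(z) - 6*exp(z).


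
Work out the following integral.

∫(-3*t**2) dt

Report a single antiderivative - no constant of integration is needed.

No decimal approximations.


Answer: -t**3.


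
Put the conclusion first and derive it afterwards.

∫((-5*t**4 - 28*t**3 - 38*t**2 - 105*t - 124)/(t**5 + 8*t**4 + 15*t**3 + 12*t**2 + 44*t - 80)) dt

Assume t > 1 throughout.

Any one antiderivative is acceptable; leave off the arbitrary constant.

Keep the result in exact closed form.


The answer is -2*log(t - 1) - 2*log(t + 4) - log(t + 5) + atan(t/2)/2.
Step 1. Decompose ∫((-5*t**4 - 28*t**3 - 38*t**2 - 105*t - 124)/(t**5 + 8*t**4 + 15*t**3 + 12*t**2 + 44*t - 80)) dt by partial fractions, (-5*t**4 - 28*t**3 - 38*t**2 - 105*t - 124)/(t**5 + 8*t**4 + 15*t**3 + 12*t**2 + 44*t - 80) = 1/(t**2 + 4) - 1/(t + 5) - 2/(t + 4) - 2/(t - 1): now ∫(-2/(t - 1)) dt + ∫(-2/(t + 4)) dt + ∫(-1/(t + 5)) dt + ∫(1/(t**2 + 4)) dt.
Step 2. Evaluate the standard form [assuming t > 1]: now -2*log(t - 1) + ∫(-2/(t + 4)) dt + ∫(-1/(t + 5)) dt + ∫(1/(t**2 + 4)) dt.
Step 3. Evaluate the standard form [assuming t > -4]: now -2*log(t - 1) - 2*log(t + 4) + ∫(-1/(t + 5)) dt + ∫(1/(t**2 + 4)) dt.
Step 4. Evaluate the standard form [assuming t > -5]: now -2*log(t - 1) - 2*log(t + 4) - log(t + 5) + ∫(1/(t**2 + 4)) dt.
Step 5. Evaluate the standard form: now -2*log(t - 1) - 2*log(t + 4) - log(t + 5) + atan(t/2)/2.
Answer: -2*log(t - 1) - 2*log(t + 4) - log(t + 5) + atan(t/2)/2.


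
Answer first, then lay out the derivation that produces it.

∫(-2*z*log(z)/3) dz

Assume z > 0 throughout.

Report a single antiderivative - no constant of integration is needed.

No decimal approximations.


The answer is -z**2*log(z)/3 + z**2/6.
Step 1. Integrate ∫(-2*z*log(z)/3) dz by parts with u = log(z), dv = (-2*z/3) dz, so v = -z**2/3 [assuming z > 0]: now -z**2*log(z)/3 + ∫(z/3) dz.
Step 2. Evaluate the standard form: now -z**2*log(z)/3 + z**2/6.
Answer: -z**2*log(z)/3 + z**2/6.


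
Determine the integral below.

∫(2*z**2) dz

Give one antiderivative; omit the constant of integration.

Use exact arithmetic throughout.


Answer: 2*z**3/3.


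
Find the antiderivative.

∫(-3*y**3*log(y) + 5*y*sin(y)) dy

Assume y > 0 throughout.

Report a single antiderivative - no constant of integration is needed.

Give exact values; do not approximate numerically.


Answer: -3*y**4*log(y)/4 + 3*y**4/16 - 5*y*cos(y) + 5*sin(y).


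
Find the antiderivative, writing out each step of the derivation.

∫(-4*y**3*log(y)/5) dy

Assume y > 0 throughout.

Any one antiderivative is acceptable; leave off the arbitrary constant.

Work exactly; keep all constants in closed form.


Step 1. Integrate ∫(-4*y**3*log(y)/5) dy by parts with u = log(y), dv = (-4*y**3/5) dy, so v = -y**4/5 [assuming y > 0]: now -y**4*log(y)/5 + ∫(y**3/5) dy.
Step 2. Evaluate the standard form: now -y**4*log(y)/5 + y**4/20.
Answer: -y**4*log(y)/5 + y**4/20.


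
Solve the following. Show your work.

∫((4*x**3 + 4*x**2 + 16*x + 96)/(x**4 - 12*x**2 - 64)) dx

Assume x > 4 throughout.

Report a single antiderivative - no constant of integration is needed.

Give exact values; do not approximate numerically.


Step 1. Decompose ∫((4*x**3 + 4*x**2 + 16*x + 96)/(x**4 - 12*x**2 - 64)) dx by partial fractions, (4*x**3 + 4*x**2 + 16*x + 96)/(x**4 - 12*x**2 - 64) = -4/(x**2 + 4) + 1/(x + 4) + 3/(x - 4): now ∫(3/(x - 4)) dx + ∫(1/(x + 4)) dx + ∫(-4/(x**2 + 4)) dx.
Step 2. Evaluate the standard form [assuming x > 4]: now 3*log(x - 4) + ∫(1/(x + 4)) dx + ∫(-4/(x**2 + 4)) dx.
Step 3. Evaluate the standard form [assuming x > -4]: now 3*log(x - 4) + log(x + 4) + ∫(-4/(x**2 + 4)) dx.
Step 4. Evaluate the standard form: now 3*log(x - 4) + log(x + 4) - 2*atan(x/2).
Answer: 3*log(x - 4) + log(x + 4) - 2*atan(x/2).


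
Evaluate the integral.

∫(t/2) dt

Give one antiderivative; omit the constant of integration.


Answer: t**2/4.


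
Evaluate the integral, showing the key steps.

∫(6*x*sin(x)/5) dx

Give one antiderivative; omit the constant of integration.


Step 1. Integrate ∫(6*x*sin(x)/5) dx by parts with u = x, dv = (6*sin(x)/5) dx, so v = -6*cos(x)/5: now -6*x*cos(x)/5 + ∫(6*cos(x)/5) dx.
Step 2. Evaluate the standard form: now -6*x*cos(x)/5 + 6*sin(x)/5.
Answer: -6*x*cos(x)/5 + 6*sin(x)/5.


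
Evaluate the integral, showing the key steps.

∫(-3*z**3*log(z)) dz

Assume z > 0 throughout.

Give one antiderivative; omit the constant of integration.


Step 1. Integrate ∫(-3*z**3*log(z)) dz by parts with u = log(z), dv = (-3*z**3) dz, so v = -3*z**4/4 [assuming z > 0]: now -3*z**4*log(z)/4 + ∫(3*z**3/4) dz.
Step 2. Evaluate the standard form: now -3*z**4*log(z)/4 + 3*z**4/16.
Answer: -3*z**4*log(z)/4 + 3*z**4/16.


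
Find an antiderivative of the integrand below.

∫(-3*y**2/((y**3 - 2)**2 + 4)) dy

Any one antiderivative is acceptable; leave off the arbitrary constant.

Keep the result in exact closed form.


Answer: -atan(y**3/2 - 1)/2.


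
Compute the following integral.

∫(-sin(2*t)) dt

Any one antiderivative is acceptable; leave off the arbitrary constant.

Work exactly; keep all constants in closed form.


Answer: cos(2*t)/2.


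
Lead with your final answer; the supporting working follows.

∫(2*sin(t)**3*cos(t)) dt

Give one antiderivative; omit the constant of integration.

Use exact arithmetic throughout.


The answer is sin(t)**4/2.
Step 1. Substitute u = sin(t), turning ∫(2*sin(t)**3*cos(t)) dt into ∫(2*u**3) du: now ∫(2*u**3) du.
Step 2. Evaluate the standard form: now u**4/2.
Step 3. Substitute back u = sin(t): now sin(t)**4/2.
Answer: sin(t)**4/2.


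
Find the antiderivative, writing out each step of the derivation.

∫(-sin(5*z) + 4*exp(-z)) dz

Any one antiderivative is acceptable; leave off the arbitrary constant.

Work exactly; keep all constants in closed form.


Step 1. Rewrite: now ∫(4*exp(-z)) dz + ∫(-sin(5*z)) dz.
Step 2. Evaluate the standard form: now cos(5*z)/5 + ∫(4*exp(-z)) dz.
Step 3. Evaluate the standard form: now cos(5*z)/5 - 4*exp(-z).
Answer: cos(5*z)/5 - 4*exp(-z).


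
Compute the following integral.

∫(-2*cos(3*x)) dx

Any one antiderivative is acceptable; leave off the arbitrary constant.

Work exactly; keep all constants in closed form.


Answer: -2*sin(3*x)/3.


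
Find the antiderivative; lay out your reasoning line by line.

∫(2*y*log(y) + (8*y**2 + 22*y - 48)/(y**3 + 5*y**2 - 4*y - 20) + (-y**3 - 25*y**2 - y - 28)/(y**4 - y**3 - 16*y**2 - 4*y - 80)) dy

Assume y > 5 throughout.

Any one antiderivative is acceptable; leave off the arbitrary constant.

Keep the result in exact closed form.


Step 1. Rewrite: now ∫(2*y*log(y)) dy + ∫((8*y**2 + 22*y - 48)/(y**3 + 5*y**2 - 4*y - 20)) dy + ∫((-y**3 - 25*y**2 - y - 28)/(y**4 - y**3 - 16*y**2 - 4*y - 80)) dy.
Step 2. Decompose ∫((-y**3 - 25*y**2 - y - 28)/(y**4 - y**3 - 16*y**2 - 4*y - 80)) dy by partial fractions, (-y**3 - 25*y**2 - y - 28)/(y**4 - y**3 - 16*y**2 - 4*y - 80) = -3/(y**2 + 4) + 2/(y + 4) - 3/(y - 5): now ∫(2*y*log(y)) dy + ∫((8*y**2 + 22*y - 48)/(y**3 + 5*y**2 - 4*y - 20)) dy + ∫(-3/(y - 5)) dy + ∫(2/(y + 4)) dy + ∫(-3/(y**2 + 4)) dy.
Step 3. Evaluate the standard form [assuming y > -4]: now 2*log(y + 4) + ∫(2*y*log(y)) dy + ∫((8*y**2 + 22*y - 48)/(y**3 + 5*y**2 - 4*y - 20)) dy + ∫(-3/(y - 5)) dy + ∫(-3/(y**2 + 4)) dy.
Step 4. Evaluate the standard form [assuming y > 5]: now -3*log(y - 5) + 2*log(y + 4) + ∫(2*y*log(y)) dy + ∫((8*y**2 + 22*y - 48)/(y**3 + 5*y**2 - 4*y - 20)) dy + ∫(-3/(y**2 + 4)) dy.
Step 5. Evaluate the standard form: now -3*log(y - 5) + 2*log(y + 4) - 3*atan(y/2)/2 + ∫(2*y*log(y)) dy + ∫((8*y**2 + 22*y - 48)/(y**3 + 5*y**2 - 4*y - 20)) dy.
Step 6. Decompose ∫((8*y**2 + 22*y - 48)/(y**3 + 5*y**2 - 4*y - 20)) dy by partial fractions, (8*y**2 + 22*y - 48)/(y**3 + 5*y**2 - 4*y - 20) = 2/(y + 5) + 5/(y + 2) + 1/(y - 2): now -3*log(y - 5) + 2*log(y + 4) - 3*atan(y/2)/2 + ∫(2*y*log(y)) dy + ∫(1/(y - 2)) dy + ∫(5/(y + 2)) dy + ∫(2/(y + 5)) dy.
Step 7. Evaluate the standard form [assuming y > -5]: now -3*log(y - 5) + 2*log(y + 4) + 2*log(y + 5) - 3*atan(y/2)/2 + ∫(2*y*log(y)) dy + ∫(1/(y - 2)) dy + ∫(5/(y + 2)) dy.
Step 8. Evaluate the standard form [assuming y > 2]: now -3*log(y - 5) + log(y - 2) + 2*log(y + 4) + 2*log(y + 5) - 3*atan(y/2)/2 + ∫(2*y*log(y)) dy + ∫(5/(y + 2)) dy.
Step 9. Evaluate the standard form [assuming y > -2]: now -3*log(y - 5) + log(y - 2) + 5*log(y + 2) + 2*log(y + 4) + 2*log(y + 5) - 3*atan(y/2)/2 + ∫(2*y*log(y)) dy.
Step 10. Integrate ∫(2*y*log(y)) dy by parts with u = log(y), dv = (2*y) dy, so v = y**2 [assuming y > 0]: now y**2*log(y) - 3*log(y - 5) + log(y - 2) + 5*log(y + 2) + 2*log(y + 4) + 2*log(y + 5) - 3*atan(y/2)/2 + ∫(-y) dy.
Step 11. Evaluate the standard form: now y**2*log(y) - y**2/2 - 3*log(y - 5) + log(y - 2) + 5*log(y + 2) + 2*log(y + 4) + 2*log(y + 5) - 3*atan(y/2)/2.
Answer: y**2*log(y) - y**2/2 - 3*log(y - 5) + log(y - 2) + 5*log(y + 2) + 2*log(y + 4) + 2*log(y + 5) - 3*atan(y/2)/2.


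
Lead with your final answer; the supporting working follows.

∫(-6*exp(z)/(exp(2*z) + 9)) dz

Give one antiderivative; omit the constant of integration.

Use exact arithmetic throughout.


The answer is -2*atan(exp(z)/3).
Step 1. Substitute u = exp(z), turning ∫(-6*exp(z)/(exp(2*z) + 9)) dz into ∫(-6/(u**2 + 9)) du: now ∫(-6/(u**2 + 9)) du.
Step 2. Evaluate the standard form: now -2*atan(u/3).
Step 3. Substitute back u = exp(z): now -2*atan(exp(z)/3).
Answer: -2*atan(exp(z)/3).


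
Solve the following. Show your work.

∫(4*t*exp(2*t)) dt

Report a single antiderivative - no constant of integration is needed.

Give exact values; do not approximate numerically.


Step 1. Integrate ∫(4*t*exp(2*t)) dt by parts with u = t, dv = (4*exp(2*t)) dt, so v = 2*exp(2*t): now 2*t*exp(2*t) + ∫(-2*exp(2*t)) dt.
Step 2. Evaluate the standard form: now 2*t*exp(2*t) - exp(2*t).
Answer: 2*t*exp(2*t) - exp(2*t).


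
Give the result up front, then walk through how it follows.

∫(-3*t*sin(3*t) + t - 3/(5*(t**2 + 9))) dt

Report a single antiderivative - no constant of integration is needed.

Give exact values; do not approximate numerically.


The answer is t**2/2 + t*cos(3*t) - sin(3*t)/3 - atan(t/3)/5.
Step 1. Rewrite: now ∫(t) dt + ∫(-3*t*sin(3*t)) dt + ∫(-3/(5*(t**2 + 9))) dt.
Step 2. Evaluate the standard form: now -atan(t/3)/5 + ∫(t) dt + ∫(-3*t*sin(3*t)) dt.
Step 3. Evaluate the standard form: now t**2/2 - atan(t/3)/5 + ∫(-3*t*sin(3*t)) dt.
Step 4. Integrate ∫(-3*t*sin(3*t)) dt by parts with u = t, dv = (-3*sin(3*t)) dt, so v = cos(3*t): now t**2/2 + t*cos(3*t) - atan(t/3)/5 + ∫(-cos(3*t)) dt.
Step 5. Evaluate the standard form: now t**2/2 + t*cos(3*t) - sin(3*t)/3 - atan(t/3)/5.
Answer: t**2/2 + t*cos(3*t) - sin(3*t)/3 - atan(t/3)/5.


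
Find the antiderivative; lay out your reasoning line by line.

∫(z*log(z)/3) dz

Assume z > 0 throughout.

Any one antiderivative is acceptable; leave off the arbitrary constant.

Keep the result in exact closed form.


Step 1. Integrate ∫(z*log(z)/3) dz by parts with u = log(z), dv = (z/3) dz, so v = z**2/6 [assuming z > 0]: now z**2*log(z)/6 + ∫(-z/6) dz.
Step 2. Evaluate the standard form: now z**2*log(z)/6 - z**2/12.
Answer: z**2*log(z)/6 - z**2/12.


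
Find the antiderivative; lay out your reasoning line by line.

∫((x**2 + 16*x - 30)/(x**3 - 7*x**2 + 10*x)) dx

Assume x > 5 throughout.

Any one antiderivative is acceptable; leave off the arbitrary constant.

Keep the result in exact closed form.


Step 1. Decompose ∫((x**2 + 16*x - 30)/(x**3 - 7*x**2 + 10*x)) dx by partial fractions, (x**2 + 16*x - 30)/(x**3 - 7*x**2 + 10*x) = -1/(x - 2) + 5/(x - 5) - 3/x: now ∫(-3/x) dx + ∫(5/(x - 5)) dx + ∫(-1/(x - 2)) dx.
Step 2. Evaluate the standard form [assuming x > 2]: now -log(x - 2) + ∫(-3/x) dx + ∫(5/(x - 5)) dx.
Step 3. Evaluate the standard form [assuming x > 0]: now -3*log(x) - log(x - 2) + ∫(5/(x - 5)) dx.
Step 4. Evaluate the standard form [assuming x > 5]: now -3*log(x) + 5*log(x - 5) - log(x - 2).
Answer: -3*log(x) + 5*log(x - 5) - log(x - 2).


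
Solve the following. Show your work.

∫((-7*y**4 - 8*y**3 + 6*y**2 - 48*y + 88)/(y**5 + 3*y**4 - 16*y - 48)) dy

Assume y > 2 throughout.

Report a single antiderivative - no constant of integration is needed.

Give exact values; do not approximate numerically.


Step 1. Decompose ∫((-7*y**4 - 8*y**3 + 6*y**2 - 48*y + 88)/(y**5 + 3*y**4 - 16*y - 48)) dy by partial fractions, (-7*y**4 - 8*y**3 + 6*y**2 - 48*y + 88)/(y**5 + 3*y**4 - 16*y - 48) = 2/(y**2 + 4) - 1/(y + 3) - 5/(y + 2) - 1/(y - 2): now ∫(-1/(y - 2)) dy + ∫(-5/(y + 2)) dy + ∫(-1/(y + 3)) dy + ∫(2/(y**2 + 4)) dy.
Step 2. Evaluate the standard form [assuming y > -2]: now -5*log(y + 2) + ∫(-1/(y - 2)) dy + ∫(-1/(y + 3)) dy + ∫(2/(y**2 + 4)) dy.
Step 3. Evaluate the standard form [assuming y > -3]: now -5*log(y + 2) - log(y + 3) + ∫(-1/(y - 2)) dy + ∫(2/(y**2 + 4)) dy.
Step 4. Evaluate the standard form [assuming y > 2]: now -log(y - 2) - 5*log(y + 2) - log(y + 3) + ∫(2/(y**2 + 4)) dy.
Step 5. Evaluate the standard form: now -log(y - 2) - 5*log(y + 2) - log(y + 3) + atan(y/2).
Answer: -log(y - 2) - 5*log(y + 2) - log(y + 3) + atan(y/2).


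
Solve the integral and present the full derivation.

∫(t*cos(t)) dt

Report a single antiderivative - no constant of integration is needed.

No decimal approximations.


Step 1. Integrate ∫(t*cos(t)) dt by parts with u = t, dv = (cos(t)) dt, so v = sin(t): now t*sin(t) + ∫(-sin(t)) dt.
Step 2. Evaluate the standard form: now t*sin(t) + cos(t).
Answer: t*sin(t) + cos(t).


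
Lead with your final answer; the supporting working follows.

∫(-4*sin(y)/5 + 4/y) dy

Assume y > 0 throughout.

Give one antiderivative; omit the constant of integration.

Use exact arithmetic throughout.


The answer is 4*log(y) + 4*cos(y)/5.
Step 1. Rewrite: now ∫(4/y) dy + ∫(-4*sin(y)/5) dy.
Step 2. Evaluate the standard form [assuming y > 0]: now 4*log(y) + ∫(-4*sin(y)/5) dy.
Step 3. Evaluate the standard form: now 4*log(y) + 4*cos(y)/5.
Answer: 4*log(y) + 4*cos(y)/5.


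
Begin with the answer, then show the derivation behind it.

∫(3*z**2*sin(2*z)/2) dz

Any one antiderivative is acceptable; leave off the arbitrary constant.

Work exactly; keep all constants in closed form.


The answer is -3*z**2*cos(2*z)/4 + 3*z*sin(2*z)/4 + 3*cos(2*z)/8.
Step 1. Integrate ∫(3*z**2*sin(2*z)/2) dz by parts with u = z**2, dv = (3*sin(2*z)/2) dz, so v = -3*cos(2*z)/4: now -3*z**2*cos(2*z)/4 + ∫(3*z*cos(2*z)/2) dz.
Step 2. Integrate ∫(3*z*cos(2*z)/2) dz by parts with u = z, dv = (3*cos(2*z)/2) dz, so v = 3*sin(2*z)/4: now -3*z**2*cos(2*z)/4 + 3*z*sin(2*z)/4 + ∫(-3*sin(2*z)/4) dz.
Step 3. Evaluate the standard form: now -3*z**2*cos(2*z)/4 + 3*z*sin(2*z)/4 + 3*cos(2*z)/8.
Answer: -3*z**2*cos(2*z)/4 + 3*z*sin(2*z)/4 + 3*cos(2*z)/8.


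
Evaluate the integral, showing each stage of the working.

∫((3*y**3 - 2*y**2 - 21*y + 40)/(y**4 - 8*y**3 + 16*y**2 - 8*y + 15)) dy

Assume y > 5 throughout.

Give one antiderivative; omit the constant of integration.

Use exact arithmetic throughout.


Step 1. Decompose ∫((3*y**3 - 2*y**2 - 21*y + 40)/(y**4 - 8*y**3 + 16*y**2 - 8*y + 15)) dy by partial fractions, (3*y**3 - 2*y**2 - 21*y + 40)/(y**4 - 8*y**3 + 16*y**2 - 8*y + 15) = 3/(y**2 + 1) - 2/(y - 3) + 5/(y - 5): now ∫(5/(y - 5)) dy + ∫(-2/(y - 3)) dy + ∫(3/(y**2 + 1)) dy.
Step 2. Evaluate the standard form [assuming y > 3]: now -2*log(y - 3) + ∫(5/(y - 5)) dy + ∫(3/(y**2 + 1)) dy.
Step 3. Evaluate the standard form [assuming y > 5]: now 5*log(y - 5) - 2*log(y - 3) + ∫(3/(y**2 + 1)) dy.
Step 4. Evaluate the standard form: now 5*log(y - 5) - 2*log(y - 3) + 3*atan(y).
Answer: 5*log(y - 5) - 2*log(y - 3) + 3*atan(y).


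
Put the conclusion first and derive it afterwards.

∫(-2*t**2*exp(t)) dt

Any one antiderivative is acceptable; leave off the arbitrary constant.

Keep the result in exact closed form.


The answer is -2*t**2*exp(t) + 4*t*exp(t) - 4*exp(t).
Step 1. Integrate ∫(-2*t**2*exp(t)) dt by parts with u = t**2, dv = (-2*exp(t)) dt, so v = -2*exp(t): now -2*t**2*exp(t) + ∫(4*t*exp(t)) dt.
Step 2. Integrate ∫(4*t*exp(t)) dt by parts with u = t, dv = (4*exp(t)) dt, so v = 4*exp(t): now -2*t**2*exp(t) + 4*t*exp(t) + ∫(-4*exp(t)) dt.
Step 3. Evaluate the standard form: now -2*t**2*exp(t) + 4*t*exp(t) - 4*exp(t).
Answer: -2*t**2*exp(t) + 4*t*exp(t) - 4*exp(t).


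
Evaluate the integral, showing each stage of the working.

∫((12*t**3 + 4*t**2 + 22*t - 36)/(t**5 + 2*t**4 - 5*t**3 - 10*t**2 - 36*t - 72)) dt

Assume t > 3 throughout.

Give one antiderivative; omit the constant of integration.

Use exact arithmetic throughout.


Step 1. Decompose ∫((12*t**3 + 4*t**2 + 22*t - 36)/(t**5 + 2*t**4 - 5*t**3 - 10*t**2 - 36*t - 72)) dt by partial fractions, (12*t**3 + 4*t**2 + 22*t - 36)/(t**5 + 2*t**4 - 5*t**3 - 10*t**2 - 36*t - 72) = 2/(t**2 + 4) - 5/(t + 3) + 4/(t + 2) + 1/(t - 3): now ∫(1/(t - 3)) dt + ∫(4/(t + 2)) dt + ∫(-5/(t + 3)) dt + ∫(2/(t**2 + 4)) dt.
Step 2. Evaluate the standard form [assuming t > 3]: now log(t - 3) + ∫(4/(t + 2)) dt + ∫(-5/(t + 3)) dt + ∫(2/(t**2 + 4)) dt.
Step 3. Evaluate the standard form [assuming t > -2]: now log(t - 3) + 4*log(t + 2) + ∫(-5/(t + 3)) dt + ∫(2/(t**2 + 4)) dt.
Step 4. Evaluate the standard form [assuming t > -3]: now log(t - 3) + 4*log(t + 2) - 5*log(t + 3) + ∫(2/(t**2 + 4)) dt.
Step 5. Evaluate the standard form: now log(t - 3) + 4*log(t + 2) - 5*log(t + 3) + atan(t/2).
Answer: log(t - 3) + 4*log(t + 2) - 5*log(t + 3) + atan(t/2).


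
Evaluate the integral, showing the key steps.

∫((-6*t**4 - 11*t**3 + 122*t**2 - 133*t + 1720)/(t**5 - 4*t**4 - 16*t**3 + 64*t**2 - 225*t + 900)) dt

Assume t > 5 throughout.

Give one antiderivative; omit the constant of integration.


Step 1. Decompose ∫((-6*t**4 - 11*t**3 + 122*t**2 - 133*t + 1720)/(t**5 - 4*t**4 - 16*t**3 + 64*t**2 - 225*t + 900)) dt by partial fractions, (-6*t**4 - 11*t**3 + 122*t**2 - 133*t + 1720)/(t**5 - 4*t**4 - 16*t**3 + 64*t**2 - 225*t + 900) = 1/(t**2 + 9) + 1/(t + 5) - 4/(t - 4) - 3/(t - 5): now ∫(-3/(t - 5)) dt + ∫(-4/(t - 4)) dt + ∫(1/(t + 5)) dt + ∫(1/(t**2 + 9)) dt.
Step 2. Evaluate the standard form [assuming t > 4]: now -4*log(t - 4) + ∫(-3/(t - 5)) dt + ∫(1/(t + 5)) dt + ∫(1/(t**2 + 9)) dt.
Step 3. Evaluate the standard form [assuming t > -5]: now -4*log(t - 4) + log(t + 5) + ∫(-3/(t - 5)) dt + ∫(1/(t**2 + 9)) dt.
Step 4. Evaluate the standard form [assuming t > 5]: now -3*log(t - 5) - 4*log(t - 4) + log(t + 5) + ∫(1/(t**2 + 9)) dt.
Step 5. Evaluate the standard form: now -3*log(t - 5) - 4*log(t - 4) + log(t + 5) + atan(t/3)/3.
Answer: -3*log(t - 5) - 4*log(t - 4) + log(t + 5) + atan(t/3)/3.


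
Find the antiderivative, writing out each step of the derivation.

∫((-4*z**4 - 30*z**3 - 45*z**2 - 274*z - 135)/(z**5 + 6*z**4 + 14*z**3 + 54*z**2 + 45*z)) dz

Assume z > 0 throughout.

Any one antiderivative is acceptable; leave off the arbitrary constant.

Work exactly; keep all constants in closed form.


Step 1. Decompose ∫((-4*z**4 - 30*z**3 - 45*z**2 - 274*z - 135)/(z**5 + 6*z**4 + 14*z**3 + 54*z**2 + 45*z)) dz by partial fractions, (-4*z**4 - 30*z**3 - 45*z**2 - 274*z - 135)/(z**5 + 6*z**4 + 14*z**3 + 54*z**2 + 45*z) = 1/(z**2 + 9) + 2/(z + 5) - 3/(z + 1) - 3/z: now ∫(-3/z) dz + ∫(-3/(z + 1)) dz + ∫(2/(z + 5)) dz + ∫(1/(z**2 + 9)) dz.
Step 2. Evaluate the standard form [assuming z > 0]: now -3*log(z) + ∫(-3/(z + 1)) dz + ∫(2/(z + 5)) dz + ∫(1/(z**2 + 9)) dz.
Step 3. Evaluate the standard form [assuming z > -5]: now -3*log(z) + 2*log(z + 5) + ∫(-3/(z + 1)) dz + ∫(1/(z**2 + 9)) dz.
Step 4. Evaluate the standard form [assuming z > -1]: now -3*log(z) - 3*log(z + 1) + 2*log(z + 5) + ∫(1/(z**2 + 9)) dz.
Step 5. Evaluate the standard form: now -3*log(z) - 3*log(z + 1) + 2*log(z + 5) + atan(z/3)/3.
Answer: -3*log(z) - 3*log(z + 1) + 2*log(z + 5) + atan(z/3)/3.


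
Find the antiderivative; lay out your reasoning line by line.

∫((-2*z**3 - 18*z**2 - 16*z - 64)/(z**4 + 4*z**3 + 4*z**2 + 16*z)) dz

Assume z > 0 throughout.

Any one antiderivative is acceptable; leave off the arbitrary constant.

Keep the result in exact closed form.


Step 1. Decompose ∫((-2*z**3 - 18*z**2 - 16*z - 64)/(z**4 + 4*z**3 + 4*z**2 + 16*z)) dz by partial fractions, (-2*z**3 - 18*z**2 - 16*z - 64)/(z**4 + 4*z**3 + 4*z**2 + 16*z) = -2/(z**2 + 4) + 2/(z + 4) - 4/z: now ∫(-4/z) dz + ∫(2/(z + 4)) dz + ∫(-2/(z**2 + 4)) dz.
Step 2. Evaluate the standard form [assuming z > 0]: now -4*log(z) + ∫(2/(z + 4)) dz + ∫(-2/(z**2 + 4)) dz.
Step 3. Evaluate the standard form [assuming z > -4]: now -4*log(z) + 2*log(z + 4) + ∫(-2/(z**2 + 4)) dz.
Step 4. Evaluate the standard form: now -4*log(z) + 2*log(z + 4) - atan(z/2).
Answer: -4*log(z) + 2*log(z + 4) - atan(z/2).


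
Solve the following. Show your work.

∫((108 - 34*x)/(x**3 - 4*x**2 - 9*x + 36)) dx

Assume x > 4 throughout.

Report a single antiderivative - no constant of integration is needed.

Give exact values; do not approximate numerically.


Step 1. Decompose ∫((108 - 34*x)/(x**3 - 4*x**2 - 9*x + 36)) dx by partial fractions, (108 - 34*x)/(x**3 - 4*x**2 - 9*x + 36) = 5/(x + 3) - 1/(x - 3) - 4/(x - 4): now ∫(-4/(x - 4)) dx + ∫(-1/(x - 3)) dx + ∫(5/(x + 3)) dx.
Step 2. Evaluate the standard form [assuming x > 4]: now -4*log(x - 4) + ∫(-1/(x - 3)) dx + ∫(5/(x + 3)) dx.
Step 3. Evaluate the standard form [assuming x > 3]: now -4*log(x - 4) - log(x - 3) + ∫(5/(x + 3)) dx.
Step 4. Evaluate the standard form [assuming x > -3]: now -4*log(x - 4) - log(x - 3) + 5*log(x + 3).
Answer: -4*log(x - 4) - log(x - 3) + 5*log(x + 3).


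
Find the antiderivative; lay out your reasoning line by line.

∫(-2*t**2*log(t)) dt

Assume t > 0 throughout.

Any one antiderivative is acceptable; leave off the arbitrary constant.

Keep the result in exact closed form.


Step 1. Integrate ∫(-2*t**2*log(t)) dt by parts with u = log(t), dv = (-2*t**2) dt, so v = -2*t**3/3 [assuming t > 0]: now -2*t**3*log(t)/3 + ∫(2*t**2/3) dt.
Step 2. Evaluate the standard form: now -2*t**3*log(t)/3 + 2*t**3/9.
Answer: -2*t**3*log(t)/3 + 2*t**3/9.


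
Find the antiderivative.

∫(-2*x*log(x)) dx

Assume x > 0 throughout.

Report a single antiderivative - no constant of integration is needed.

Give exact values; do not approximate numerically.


Answer: -x**2*log(x) + x**2/2.


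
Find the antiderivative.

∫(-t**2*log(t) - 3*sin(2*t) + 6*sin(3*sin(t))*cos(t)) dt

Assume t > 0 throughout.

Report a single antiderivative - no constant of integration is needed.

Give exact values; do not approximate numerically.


Answer: -t**3*log(t)/3 + t**3/9 + 3*cos(2*t)/2 - 2*cos(3*sin(t)).


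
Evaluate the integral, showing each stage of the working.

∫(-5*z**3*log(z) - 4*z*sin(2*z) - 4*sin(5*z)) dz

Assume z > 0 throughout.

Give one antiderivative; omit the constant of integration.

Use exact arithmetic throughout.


Step 1. Rewrite: now ∫(-4*z*sin(2*z)) dz + ∫(-5*z**3*log(z)) dz + ∫(-4*sin(5*z)) dz.
Step 2. Evaluate the standard form: now 4*cos(5*z)/5 + ∫(-4*z*sin(2*z)) dz + ∫(-5*z**3*log(z)) dz.
Step 3. Integrate ∫(-5*z**3*log(z)) dz by parts with u = log(z), dv = (-5*z**3) dz, so v = -5*z**4/4 [assuming z > 0]: now -5*z**4*log(z)/4 + 4*cos(5*z)/5 + ∫(5*z**3/4) dz + ∫(-4*z*sin(2*z)) dz.
Step 4. Evaluate the standard form: now -5*z**4*log(z)/4 + 5*z**4/16 + 4*cos(5*z)/5 + ∫(-4*z*sin(2*z)) dz.
Step 5. Integrate ∫(-4*z*sin(2*z)) dz by parts with u = z, dv = (-4*sin(2*z)) dz, so v = 2*cos(2*z): now -5*z**4*log(z)/4 + 5*z**4/16 + 2*z*cos(2*z) + 4*cos(5*z)/5 + ∫(-2*cos(2*z)) dz.
Step 6. Evaluate the standard form: now -5*z**4*log(z)/4 + 5*z**4/16 + 2*z*cos(2*z) - sin(2*z) + 4*cos(5*z)/5.
Answer: -5*z**4*log(z)/4 + 5*z**4/16 + 2*z*cos(2*z) - sin(2*z) + 4*cos(5*z)/5.


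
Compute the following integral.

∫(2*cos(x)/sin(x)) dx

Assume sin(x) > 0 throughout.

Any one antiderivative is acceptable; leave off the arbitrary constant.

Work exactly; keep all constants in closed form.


Answer: 2*log(sin(x)).


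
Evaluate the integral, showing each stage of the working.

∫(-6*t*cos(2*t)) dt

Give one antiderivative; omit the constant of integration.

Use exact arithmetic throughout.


Step 1. Integrate ∫(-6*t*cos(2*t)) dt by parts with u = t, dv = (-6*cos(2*t)) dt, so v = -3*sin(2*t): now -3*t*sin(2*t) + ∫(3*sin(2*t)) dt.
Step 2. Evaluate the standard form: now -3*t*sin(2*t) - 3*cos(2*t)/2.
Answer: -3*t*sin(2*t) - 3*cos(2*t)/2.


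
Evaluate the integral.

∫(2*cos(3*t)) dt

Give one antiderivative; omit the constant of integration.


Answer: 2*sin(3*t)/3.


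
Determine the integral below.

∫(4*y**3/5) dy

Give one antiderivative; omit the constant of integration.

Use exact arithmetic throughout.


Answer: y**4/5.


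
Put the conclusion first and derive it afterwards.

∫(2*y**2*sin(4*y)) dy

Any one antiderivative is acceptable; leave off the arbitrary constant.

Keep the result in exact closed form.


The answer is -y**2*cos(4*y)/2 + y*sin(4*y)/4 + cos(4*y)/16.
Step 1. Integrate ∫(2*y**2*sin(4*y)) dy by parts with u = y**2, dv = (2*sin(4*y)) dy, so v = -cos(4*y)/2: now -y**2*cos(4*y)/2 + ∫(y*cos(4*y)) dy.
Step 2. Integrate ∫(y*cos(4*y)) dy by parts with u = y, dv = (cos(4*y)) dy, so v = sin(4*y)/4: now -y**2*cos(4*y)/2 + y*sin(4*y)/4 + ∫(-sin(4*y)/4) dy.
Step 3. Evaluate the standard form: now -y**2*cos(4*y)/2 + y*sin(4*y)/4 + cos(4*y)/16.
Answer: -y**2*cos(4*y)/2 + y*sin(4*y)/4 + cos(4*y)/16.
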